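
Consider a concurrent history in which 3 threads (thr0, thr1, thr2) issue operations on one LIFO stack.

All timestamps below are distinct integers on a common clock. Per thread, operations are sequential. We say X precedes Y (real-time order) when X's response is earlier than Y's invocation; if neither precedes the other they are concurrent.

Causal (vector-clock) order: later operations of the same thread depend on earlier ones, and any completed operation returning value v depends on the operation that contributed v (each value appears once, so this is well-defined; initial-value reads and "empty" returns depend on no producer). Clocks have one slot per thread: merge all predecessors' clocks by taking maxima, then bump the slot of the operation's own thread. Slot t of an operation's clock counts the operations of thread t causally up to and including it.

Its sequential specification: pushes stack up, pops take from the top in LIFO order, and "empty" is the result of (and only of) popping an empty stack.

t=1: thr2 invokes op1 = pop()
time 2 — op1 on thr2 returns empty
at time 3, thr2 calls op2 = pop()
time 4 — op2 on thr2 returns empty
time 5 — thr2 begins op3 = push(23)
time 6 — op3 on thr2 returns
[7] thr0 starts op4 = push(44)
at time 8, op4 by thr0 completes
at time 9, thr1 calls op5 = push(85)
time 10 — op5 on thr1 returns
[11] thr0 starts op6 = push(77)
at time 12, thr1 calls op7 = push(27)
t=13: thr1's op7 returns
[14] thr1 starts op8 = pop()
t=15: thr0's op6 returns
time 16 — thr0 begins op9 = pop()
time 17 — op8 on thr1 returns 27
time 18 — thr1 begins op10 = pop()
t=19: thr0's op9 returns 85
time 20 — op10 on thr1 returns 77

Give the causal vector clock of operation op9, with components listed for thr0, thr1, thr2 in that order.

VC(op1, invoked at 1): no causal predecessors; +1 on thr2 → (0, 0, 1)
VC(op5, invoked at 9): no causal predecessors; +1 on thr1 → (0, 1, 0)
VC(op4, invoked at 7): no causal predecessors; +1 on thr0 → (1, 0, 0)
from VC(op1)=(0, 0, 1), op2 (invoked 3) maxes components and bumps thr2 → (0, 0, 2)
from VC(op5)=(0, 1, 0), op7 (invoked 12) maxes components and bumps thr1 → (0, 2, 0)
from VC(op4)=(1, 0, 0), op6 (invoked 11) maxes components and bumps thr0 → (2, 0, 0)
from VC(op2)=(0, 0, 2), op3 (invoked 5) maxes components and bumps thr2 → (0, 0, 3)
from VC(op7)=(0, 2, 0), op8 (invoked 14) maxes components and bumps thr1 → (0, 3, 0)
from VC(op5)=(0, 1, 0), VC(op6)=(2, 0, 0), op9 (invoked 16) maxes components and bumps thr0 → (3, 1, 0)
from VC(op6)=(2, 0, 0), VC(op8)=(0, 3, 0), op10 (invoked 18) maxes components and bumps thr1 → (2, 4, 0)
target: VC(op9) = (3, 1, 0)

(3, 1, 0)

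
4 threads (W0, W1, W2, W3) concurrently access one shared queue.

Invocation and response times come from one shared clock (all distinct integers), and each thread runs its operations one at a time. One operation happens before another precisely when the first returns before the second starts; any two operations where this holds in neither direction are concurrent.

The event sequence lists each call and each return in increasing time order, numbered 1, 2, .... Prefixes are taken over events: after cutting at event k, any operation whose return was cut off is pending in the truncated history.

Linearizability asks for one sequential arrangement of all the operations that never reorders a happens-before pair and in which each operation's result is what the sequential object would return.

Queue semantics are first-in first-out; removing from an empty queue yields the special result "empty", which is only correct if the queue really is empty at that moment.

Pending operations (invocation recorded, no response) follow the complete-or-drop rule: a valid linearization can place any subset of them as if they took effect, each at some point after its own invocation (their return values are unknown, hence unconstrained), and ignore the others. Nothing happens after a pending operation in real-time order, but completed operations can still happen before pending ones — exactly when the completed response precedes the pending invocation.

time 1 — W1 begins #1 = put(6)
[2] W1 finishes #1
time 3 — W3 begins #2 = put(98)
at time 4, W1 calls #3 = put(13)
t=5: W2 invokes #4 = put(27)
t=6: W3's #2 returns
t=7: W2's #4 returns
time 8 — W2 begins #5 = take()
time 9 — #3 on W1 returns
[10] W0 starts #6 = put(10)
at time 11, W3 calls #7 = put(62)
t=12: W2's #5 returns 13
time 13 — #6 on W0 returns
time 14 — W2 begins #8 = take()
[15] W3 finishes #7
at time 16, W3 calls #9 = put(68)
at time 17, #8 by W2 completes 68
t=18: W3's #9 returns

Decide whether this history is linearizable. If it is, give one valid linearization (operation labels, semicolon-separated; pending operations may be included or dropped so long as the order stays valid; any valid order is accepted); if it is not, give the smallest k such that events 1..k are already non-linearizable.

already the first 12 events (up to #5's response at time 12) admit no linearization; the first 11 still do
checked exhaustively: 8 real-time-consistent orders of 5 completed operations, zero legal queue replays
every completion of the 2 pending operations (#6, #7) was checked; none linearizes
take #1, #2, #3, #4, #5 (pending dropped): step 5 already fails, because #5 take() → 13 cannot occur there
take #1, #2, #4, #3, #5 (pending dropped): step 5 already fails, because #5 take() → 13 cannot occur there

not linearizable — minimal violating prefix: 12 events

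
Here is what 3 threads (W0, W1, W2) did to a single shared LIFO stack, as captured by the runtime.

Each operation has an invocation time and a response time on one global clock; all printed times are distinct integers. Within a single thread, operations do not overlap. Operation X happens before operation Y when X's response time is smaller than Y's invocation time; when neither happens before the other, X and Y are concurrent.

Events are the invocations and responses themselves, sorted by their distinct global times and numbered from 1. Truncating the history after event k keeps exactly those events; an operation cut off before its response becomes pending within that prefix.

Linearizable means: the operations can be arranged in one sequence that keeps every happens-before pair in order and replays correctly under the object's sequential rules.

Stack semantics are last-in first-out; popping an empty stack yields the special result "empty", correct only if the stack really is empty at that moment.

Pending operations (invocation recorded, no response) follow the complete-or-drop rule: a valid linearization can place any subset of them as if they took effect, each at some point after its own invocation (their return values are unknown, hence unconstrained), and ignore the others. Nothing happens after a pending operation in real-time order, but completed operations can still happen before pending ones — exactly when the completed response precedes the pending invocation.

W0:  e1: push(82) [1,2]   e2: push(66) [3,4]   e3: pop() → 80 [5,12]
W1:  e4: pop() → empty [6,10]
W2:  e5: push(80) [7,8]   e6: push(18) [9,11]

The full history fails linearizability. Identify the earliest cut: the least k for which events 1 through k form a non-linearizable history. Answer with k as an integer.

a valid linearization of events 1..9 exists, for instance e1, e2, e3, e4, e5:
1. e1 push(82), leaving stack <82>
2. e2 push(66), leaving stack <82,66>
3. e3 pop() (pending, included), leaving stack <82>
4. e4 pop() (pending, included), leaving stack <>
5. e5 push(80), leaving stack <80>
include event 10 — e4 responding at 10 — and every candidate order breaks
including or dropping the 2 pending operations (e3, e6) in any combination fails
one such order, e1, e2, e4, e5 (pending dropped), breaks at step 3 where e4 pop() → empty is illegal
one such order, e1, e2, e5, e4 (pending dropped), breaks at step 4 where e4 pop() → empty is illegal

10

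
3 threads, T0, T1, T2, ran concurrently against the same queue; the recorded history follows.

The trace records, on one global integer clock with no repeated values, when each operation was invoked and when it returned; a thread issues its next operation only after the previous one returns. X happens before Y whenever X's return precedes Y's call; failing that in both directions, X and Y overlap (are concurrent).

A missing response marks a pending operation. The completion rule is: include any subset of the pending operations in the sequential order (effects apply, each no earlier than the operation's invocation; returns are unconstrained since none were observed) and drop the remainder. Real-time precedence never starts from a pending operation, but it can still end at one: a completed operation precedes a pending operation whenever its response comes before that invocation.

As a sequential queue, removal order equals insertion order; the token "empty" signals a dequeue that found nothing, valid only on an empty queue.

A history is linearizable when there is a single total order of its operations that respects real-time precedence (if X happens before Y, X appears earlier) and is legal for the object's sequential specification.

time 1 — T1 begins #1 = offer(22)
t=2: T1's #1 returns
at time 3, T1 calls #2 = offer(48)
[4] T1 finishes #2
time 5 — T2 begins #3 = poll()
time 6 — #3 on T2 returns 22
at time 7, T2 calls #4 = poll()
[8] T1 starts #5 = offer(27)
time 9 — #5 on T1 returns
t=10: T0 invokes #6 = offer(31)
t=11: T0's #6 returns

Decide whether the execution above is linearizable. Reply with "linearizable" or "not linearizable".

witness order: #1, #2, #3, #4, #5, #6
step 1: #1 offer(22) — queue <22>
step 2: #2 offer(48) — queue <22,48>
step 3: #3 poll() → 22 — queue <48>
step 4: #4 poll() (pending, included) — queue <>
step 5: #5 offer(27) — queue <27>
step 6: #6 offer(31) — queue <27,31>

linearizable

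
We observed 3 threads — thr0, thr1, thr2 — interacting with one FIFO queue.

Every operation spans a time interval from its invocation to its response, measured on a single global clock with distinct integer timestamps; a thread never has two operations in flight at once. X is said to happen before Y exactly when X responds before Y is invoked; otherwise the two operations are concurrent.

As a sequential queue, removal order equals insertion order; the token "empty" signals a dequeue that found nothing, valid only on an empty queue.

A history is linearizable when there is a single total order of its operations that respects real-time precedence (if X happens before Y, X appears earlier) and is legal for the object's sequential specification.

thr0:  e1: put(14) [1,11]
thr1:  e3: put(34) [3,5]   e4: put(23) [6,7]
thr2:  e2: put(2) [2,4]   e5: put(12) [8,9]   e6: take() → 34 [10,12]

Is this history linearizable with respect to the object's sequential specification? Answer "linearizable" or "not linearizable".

one valid linearization: e3, e1, e2, e4, e5, e6
1. e3 put(34), leaving queue <34>
2. e1 put(14), leaving queue <34,14>
3. e2 put(2), leaving queue <34,14,2>
4. e4 put(23), leaving queue <34,14,2,23>
5. e5 put(12), leaving queue <34,14,2,23,12>
6. e6 take() → 34, leaving queue <14,2,23,12>

linearizable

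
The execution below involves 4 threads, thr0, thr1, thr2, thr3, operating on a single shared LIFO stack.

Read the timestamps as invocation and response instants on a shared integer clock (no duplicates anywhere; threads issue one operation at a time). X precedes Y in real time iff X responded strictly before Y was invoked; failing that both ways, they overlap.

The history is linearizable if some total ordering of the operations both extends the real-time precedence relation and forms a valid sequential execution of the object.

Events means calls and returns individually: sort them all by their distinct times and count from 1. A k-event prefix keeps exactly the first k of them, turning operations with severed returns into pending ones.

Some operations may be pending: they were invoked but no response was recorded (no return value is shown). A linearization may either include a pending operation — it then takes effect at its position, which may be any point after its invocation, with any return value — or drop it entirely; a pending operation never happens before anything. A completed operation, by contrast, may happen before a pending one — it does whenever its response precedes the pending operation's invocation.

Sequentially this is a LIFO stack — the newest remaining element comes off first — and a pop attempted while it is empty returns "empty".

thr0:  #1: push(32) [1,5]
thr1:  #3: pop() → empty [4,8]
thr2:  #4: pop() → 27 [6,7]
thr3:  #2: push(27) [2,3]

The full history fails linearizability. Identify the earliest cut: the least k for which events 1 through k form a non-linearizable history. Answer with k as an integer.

8

events 1..7 are linearizable; a witness order is #1, #2, #4:
after step 1 (#1 push(32)): stack <32>
after step 2 (#2 push(27)): stack <32,27>
after step 3 (#4 pop() → 27): stack <32>
adding event 8 (#3 responds at 8) leaves no legal real-time order
for example #1, #2, #3, #4 fails at step 3: #3 pop() → empty is not legal there
for example #1, #2, #4, #3 fails at step 4: #3 pop() → empty is not legal there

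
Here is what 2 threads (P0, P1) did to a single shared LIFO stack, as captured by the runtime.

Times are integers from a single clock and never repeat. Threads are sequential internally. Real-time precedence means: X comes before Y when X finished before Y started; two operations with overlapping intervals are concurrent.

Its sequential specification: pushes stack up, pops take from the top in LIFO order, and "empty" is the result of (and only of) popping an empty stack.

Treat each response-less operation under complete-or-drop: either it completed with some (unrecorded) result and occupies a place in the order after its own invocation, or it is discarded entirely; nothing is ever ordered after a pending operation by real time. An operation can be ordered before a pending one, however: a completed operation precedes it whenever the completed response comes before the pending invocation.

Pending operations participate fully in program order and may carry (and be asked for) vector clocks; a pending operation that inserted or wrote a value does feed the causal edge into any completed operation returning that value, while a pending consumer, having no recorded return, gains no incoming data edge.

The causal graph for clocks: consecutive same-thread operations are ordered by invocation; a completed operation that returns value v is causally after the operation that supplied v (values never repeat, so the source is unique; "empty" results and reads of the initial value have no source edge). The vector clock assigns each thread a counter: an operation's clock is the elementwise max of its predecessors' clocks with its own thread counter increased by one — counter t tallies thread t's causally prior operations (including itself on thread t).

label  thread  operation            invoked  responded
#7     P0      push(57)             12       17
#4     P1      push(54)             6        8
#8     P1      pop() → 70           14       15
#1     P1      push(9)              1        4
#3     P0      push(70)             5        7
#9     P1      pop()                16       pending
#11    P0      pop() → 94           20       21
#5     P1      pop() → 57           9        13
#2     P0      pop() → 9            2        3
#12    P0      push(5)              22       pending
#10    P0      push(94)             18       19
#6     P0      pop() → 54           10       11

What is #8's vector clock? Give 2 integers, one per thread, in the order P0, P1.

(4, 4)

root op #1, invoked 1: fresh clock plus P1's own tick → (0, 1)
#4, invoked 6, takes VC(#1)=(0, 1) under max, adds 1 for P1 → (0, 2)
#2, invoked 2, takes VC(#1)=(0, 1) under max, adds 1 for P0 → (1, 1)
#3, invoked 5, takes VC(#2)=(1, 1) under max, adds 1 for P0 → (2, 1)
#6, invoked 10, takes VC(#3)=(2, 1), VC(#4)=(0, 2) under max, adds 1 for P0 → (3, 2)
#7, invoked 12, takes VC(#6)=(3, 2) under max, adds 1 for P0 → (4, 2)
#5, invoked 9, takes VC(#4)=(0, 2), VC(#7)=(4, 2) under max, adds 1 for P1 → (4, 3)
#10, invoked 18, takes VC(#7)=(4, 2) under max, adds 1 for P0 → (5, 2)
#8, invoked 14, takes VC(#3)=(2, 1), VC(#5)=(4, 3) under max, adds 1 for P1 → (4, 4)
#11, invoked 20, takes VC(#10)=(5, 2) under max, adds 1 for P0 → (6, 2)
#9, invoked 16, takes VC(#8)=(4, 4) under max, adds 1 for P1 → (4, 5)
#12, invoked 22, takes VC(#11)=(6, 2) under max, adds 1 for P0 → (7, 2)
target: VC(#8) = (4, 4)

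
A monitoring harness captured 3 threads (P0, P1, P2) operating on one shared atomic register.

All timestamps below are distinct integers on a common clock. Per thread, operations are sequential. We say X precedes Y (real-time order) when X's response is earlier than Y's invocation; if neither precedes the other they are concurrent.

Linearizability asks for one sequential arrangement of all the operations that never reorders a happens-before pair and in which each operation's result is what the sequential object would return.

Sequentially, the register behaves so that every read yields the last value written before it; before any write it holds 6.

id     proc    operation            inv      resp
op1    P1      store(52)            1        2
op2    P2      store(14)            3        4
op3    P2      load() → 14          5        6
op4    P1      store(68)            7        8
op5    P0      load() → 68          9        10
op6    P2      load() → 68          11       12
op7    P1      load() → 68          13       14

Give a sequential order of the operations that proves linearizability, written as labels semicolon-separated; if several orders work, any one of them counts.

op1; op2; op3; op4; op5; op6; op7

1. op1 store(52), leaving value 52
2. op2 store(14), leaving value 14
3. op3 load() → 14, leaving value 14
4. op4 store(68), leaving value 68
5. op5 load() → 68, leaving value 68
6. op6 load() → 68, leaving value 68
7. op7 load() → 68, leaving value 68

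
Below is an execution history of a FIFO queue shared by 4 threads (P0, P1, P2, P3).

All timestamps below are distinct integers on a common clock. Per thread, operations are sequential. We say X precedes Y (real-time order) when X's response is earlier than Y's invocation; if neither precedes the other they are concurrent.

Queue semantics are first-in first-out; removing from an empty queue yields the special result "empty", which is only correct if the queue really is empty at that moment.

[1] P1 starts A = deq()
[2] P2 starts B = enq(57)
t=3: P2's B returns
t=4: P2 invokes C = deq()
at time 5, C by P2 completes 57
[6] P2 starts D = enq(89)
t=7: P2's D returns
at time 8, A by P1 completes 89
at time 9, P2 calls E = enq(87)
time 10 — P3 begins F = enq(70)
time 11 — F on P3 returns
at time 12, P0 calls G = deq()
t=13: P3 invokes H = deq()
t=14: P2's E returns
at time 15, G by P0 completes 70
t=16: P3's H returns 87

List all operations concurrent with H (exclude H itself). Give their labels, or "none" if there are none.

H runs from 13 to 16; window-overlapping ops are concurrent
A [1,8]: before
B [2,3]: before
C [4,5]: before
D [6,7]: before
E [9,14]: concurrent
F [10,11]: before
G [12,15]: concurrent

E, G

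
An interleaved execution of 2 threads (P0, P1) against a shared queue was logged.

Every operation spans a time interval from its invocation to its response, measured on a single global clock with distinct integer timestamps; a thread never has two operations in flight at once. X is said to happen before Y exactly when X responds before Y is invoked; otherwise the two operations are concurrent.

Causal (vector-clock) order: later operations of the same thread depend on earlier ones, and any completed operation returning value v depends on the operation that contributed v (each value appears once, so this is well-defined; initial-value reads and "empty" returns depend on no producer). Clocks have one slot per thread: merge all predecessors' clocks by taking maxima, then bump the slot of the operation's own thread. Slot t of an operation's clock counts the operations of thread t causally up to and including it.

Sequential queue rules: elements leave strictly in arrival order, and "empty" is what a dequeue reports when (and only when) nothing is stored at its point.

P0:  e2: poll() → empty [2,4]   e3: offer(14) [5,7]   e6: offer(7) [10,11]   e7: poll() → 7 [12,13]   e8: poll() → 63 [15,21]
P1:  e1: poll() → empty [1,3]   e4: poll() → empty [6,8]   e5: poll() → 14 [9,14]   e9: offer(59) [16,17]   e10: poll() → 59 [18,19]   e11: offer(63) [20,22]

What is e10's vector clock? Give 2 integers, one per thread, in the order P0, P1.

(2, 5)

e1 (invocation 1): nothing precedes it; P1's component alone gives (0, 1)
e2 (invocation 2): nothing precedes it; P0's component alone gives (1, 0)
from VC(e1)=(0, 1), e4 (invoked 6) maxes components and bumps P1 → (0, 2)
from VC(e2)=(1, 0), e3 (invoked 5) maxes components and bumps P0 → (2, 0)
from VC(e3)=(2, 0), e6 (invoked 10) maxes components and bumps P0 → (3, 0)
from VC(e6)=(3, 0), e7 (invoked 12) maxes components and bumps P0 → (4, 0)
from VC(e3)=(2, 0), VC(e4)=(0, 2), e5 (invoked 9) maxes components and bumps P1 → (2, 3)
from VC(e5)=(2, 3), e9 (invoked 16) maxes components and bumps P1 → (2, 4)
from VC(e9)=(2, 4), e10 (invoked 18) maxes components and bumps P1 → (2, 5)
from VC(e10)=(2, 5), e11 (invoked 20) maxes components and bumps P1 → (2, 6)
from VC(e7)=(4, 0), VC(e11)=(2, 6), e8 (invoked 15) maxes components and bumps P0 → (5, 6)
target: VC(e10) = (2, 5)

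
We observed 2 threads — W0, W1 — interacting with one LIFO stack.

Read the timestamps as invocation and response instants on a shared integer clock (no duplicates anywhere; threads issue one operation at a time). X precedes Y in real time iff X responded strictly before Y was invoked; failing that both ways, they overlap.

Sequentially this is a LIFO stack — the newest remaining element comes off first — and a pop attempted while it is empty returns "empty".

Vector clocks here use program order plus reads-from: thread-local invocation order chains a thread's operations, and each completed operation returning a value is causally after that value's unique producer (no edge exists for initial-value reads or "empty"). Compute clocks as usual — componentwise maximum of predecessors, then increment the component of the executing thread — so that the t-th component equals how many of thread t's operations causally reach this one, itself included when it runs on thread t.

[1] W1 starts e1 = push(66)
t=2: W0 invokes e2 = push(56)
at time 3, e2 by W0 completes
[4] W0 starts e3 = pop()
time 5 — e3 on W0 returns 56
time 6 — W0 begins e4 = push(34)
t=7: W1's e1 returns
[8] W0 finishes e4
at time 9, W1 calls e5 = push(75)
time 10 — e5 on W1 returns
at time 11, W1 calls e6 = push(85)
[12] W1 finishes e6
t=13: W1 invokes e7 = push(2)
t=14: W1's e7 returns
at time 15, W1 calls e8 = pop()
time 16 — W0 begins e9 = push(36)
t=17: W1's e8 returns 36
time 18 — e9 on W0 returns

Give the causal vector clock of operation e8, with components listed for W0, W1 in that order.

no predecessors for e1 (invoked 1): W1 increments from zero → (0, 1)
no predecessors for e2 (invoked 2): W0 increments from zero → (1, 0)
merge at e5 (invoked 9): VC(e1)=(0, 1), own-thread bump on W1 → (0, 2)
merge at e3 (invoked 4): VC(e2)=(1, 0), own-thread bump on W0 → (2, 0)
merge at e6 (invoked 11): VC(e5)=(0, 2), own-thread bump on W1 → (0, 3)
merge at e4 (invoked 6): VC(e3)=(2, 0), own-thread bump on W0 → (3, 0)
merge at e7 (invoked 13): VC(e6)=(0, 3), own-thread bump on W1 → (0, 4)
merge at e9 (invoked 16): VC(e4)=(3, 0), own-thread bump on W0 → (4, 0)
merge at e8 (invoked 15): VC(e7)=(0, 4), VC(e9)=(4, 0), own-thread bump on W1 → (4, 5)
target: VC(e8) = (4, 5)

(4, 5)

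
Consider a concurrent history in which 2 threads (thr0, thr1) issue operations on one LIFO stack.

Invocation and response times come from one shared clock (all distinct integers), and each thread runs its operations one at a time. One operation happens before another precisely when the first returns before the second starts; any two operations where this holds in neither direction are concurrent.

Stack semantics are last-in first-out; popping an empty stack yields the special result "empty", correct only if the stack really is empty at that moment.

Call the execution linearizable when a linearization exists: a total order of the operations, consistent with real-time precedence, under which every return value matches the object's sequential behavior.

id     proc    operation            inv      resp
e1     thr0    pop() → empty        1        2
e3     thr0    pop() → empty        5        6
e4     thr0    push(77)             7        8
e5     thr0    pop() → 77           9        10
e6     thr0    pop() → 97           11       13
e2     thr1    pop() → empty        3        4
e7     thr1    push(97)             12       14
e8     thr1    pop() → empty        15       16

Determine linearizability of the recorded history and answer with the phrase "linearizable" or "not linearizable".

witness order: e1, e2, e3, e4, e5, e7, e6, e8
1. e1 pop() → empty, leaving stack <>
2. e2 pop() → empty, leaving stack <>
3. e3 pop() → empty, leaving stack <>
4. e4 push(77), leaving stack <77>
5. e5 pop() → 77, leaving stack <>
6. e7 push(97), leaving stack <97>
7. e6 pop() → 97, leaving stack <>
8. e8 pop() → empty, leaving stack <>

linearizable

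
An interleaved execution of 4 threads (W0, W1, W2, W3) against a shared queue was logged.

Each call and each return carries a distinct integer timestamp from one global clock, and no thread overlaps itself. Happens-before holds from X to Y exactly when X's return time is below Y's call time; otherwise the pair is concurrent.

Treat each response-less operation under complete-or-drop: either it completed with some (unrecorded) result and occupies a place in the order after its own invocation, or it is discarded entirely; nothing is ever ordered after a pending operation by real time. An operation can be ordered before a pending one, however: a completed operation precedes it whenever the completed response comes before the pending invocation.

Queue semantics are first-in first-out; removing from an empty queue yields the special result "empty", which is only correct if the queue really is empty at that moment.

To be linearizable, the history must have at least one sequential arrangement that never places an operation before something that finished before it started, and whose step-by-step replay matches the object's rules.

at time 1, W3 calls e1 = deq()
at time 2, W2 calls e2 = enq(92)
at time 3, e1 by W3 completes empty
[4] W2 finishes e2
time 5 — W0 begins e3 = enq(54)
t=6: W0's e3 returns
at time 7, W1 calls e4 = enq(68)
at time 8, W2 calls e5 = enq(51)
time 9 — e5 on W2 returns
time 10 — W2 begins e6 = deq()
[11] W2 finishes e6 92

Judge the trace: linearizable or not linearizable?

a witness: e1, e2, e3, e4, e5, e6
step 1: e1 deq() → empty — queue <>
step 2: e2 enq(92) — queue <92>
step 3: e3 enq(54) — queue <92,54>
step 4: e4 enq(68) (pending, included) — queue <92,54,68>
step 5: e5 enq(51) — queue <92,54,68,51>
step 6: e6 deq() → 92 — queue <54,68,51>

linearizable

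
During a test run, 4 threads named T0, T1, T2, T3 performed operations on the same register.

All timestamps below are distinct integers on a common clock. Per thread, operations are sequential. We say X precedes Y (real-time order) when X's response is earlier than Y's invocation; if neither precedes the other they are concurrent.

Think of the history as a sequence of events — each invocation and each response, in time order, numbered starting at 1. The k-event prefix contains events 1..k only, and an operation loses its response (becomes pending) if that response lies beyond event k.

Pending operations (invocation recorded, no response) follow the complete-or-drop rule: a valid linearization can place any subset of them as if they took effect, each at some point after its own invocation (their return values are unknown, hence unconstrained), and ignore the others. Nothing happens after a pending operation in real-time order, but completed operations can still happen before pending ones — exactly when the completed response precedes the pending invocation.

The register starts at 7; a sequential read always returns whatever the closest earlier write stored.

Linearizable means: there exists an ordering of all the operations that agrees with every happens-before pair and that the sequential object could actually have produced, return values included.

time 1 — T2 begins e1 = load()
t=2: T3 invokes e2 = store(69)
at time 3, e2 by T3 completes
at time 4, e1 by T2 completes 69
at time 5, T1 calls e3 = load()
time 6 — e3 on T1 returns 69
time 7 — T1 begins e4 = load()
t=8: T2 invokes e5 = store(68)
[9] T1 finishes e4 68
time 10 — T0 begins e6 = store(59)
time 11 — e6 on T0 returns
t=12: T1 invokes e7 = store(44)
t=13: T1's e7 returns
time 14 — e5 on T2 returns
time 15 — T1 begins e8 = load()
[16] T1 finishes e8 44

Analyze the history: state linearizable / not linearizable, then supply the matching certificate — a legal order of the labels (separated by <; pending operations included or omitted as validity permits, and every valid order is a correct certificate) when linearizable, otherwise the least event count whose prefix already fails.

after step 1 (e2 store(69)): value 69
after step 2 (e1 load() → 69): value 69
after step 3 (e3 load() → 69): value 69
after step 4 (e5 store(68)): value 68
after step 5 (e4 load() → 68): value 68
after step 6 (e6 store(59)): value 59
after step 7 (e7 store(44)): value 44
after step 8 (e8 load() → 44): value 44

linearizable — witness: e2 < e1 < e3 < e5 < e4 < e6 < e7 < e8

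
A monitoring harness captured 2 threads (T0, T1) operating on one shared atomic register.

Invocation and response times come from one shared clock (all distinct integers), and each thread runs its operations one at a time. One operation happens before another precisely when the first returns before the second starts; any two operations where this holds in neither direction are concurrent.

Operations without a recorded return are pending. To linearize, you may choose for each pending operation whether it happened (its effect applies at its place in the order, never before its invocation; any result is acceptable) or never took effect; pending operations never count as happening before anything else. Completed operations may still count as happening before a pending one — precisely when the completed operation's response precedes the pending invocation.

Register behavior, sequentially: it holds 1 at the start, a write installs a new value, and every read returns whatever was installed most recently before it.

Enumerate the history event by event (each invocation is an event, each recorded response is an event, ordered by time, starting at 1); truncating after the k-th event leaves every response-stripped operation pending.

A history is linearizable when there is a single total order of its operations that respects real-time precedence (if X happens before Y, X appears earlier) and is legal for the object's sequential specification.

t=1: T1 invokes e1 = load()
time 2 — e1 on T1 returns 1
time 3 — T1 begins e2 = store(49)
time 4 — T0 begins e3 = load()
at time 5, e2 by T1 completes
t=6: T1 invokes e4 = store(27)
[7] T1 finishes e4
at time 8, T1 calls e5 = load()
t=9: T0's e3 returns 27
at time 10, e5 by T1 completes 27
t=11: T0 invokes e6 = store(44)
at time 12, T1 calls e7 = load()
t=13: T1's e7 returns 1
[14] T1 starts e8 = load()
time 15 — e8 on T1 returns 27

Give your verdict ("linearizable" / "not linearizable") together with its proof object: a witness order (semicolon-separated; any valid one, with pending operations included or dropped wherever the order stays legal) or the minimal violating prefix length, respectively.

not linearizable — minimal violating prefix: 13 events

already the first 13 events (up to e7's response at time 13) admit no linearization; the first 12 still do
every one of the 4 real-time-consistent orders over 6 completed atomic register ops fails the sequential spec
no completion choice of the 1 pending operation (e6) rescues it — every subset was tried
for example e1, e2, e3, e4, e5, e7 (pending dropped) fails at step 3: e3 load() → 27 is not legal there
for example e1, e2, e4, e3, e5, e7 (pending dropped) fails at step 6: e7 load() → 1 is not legal there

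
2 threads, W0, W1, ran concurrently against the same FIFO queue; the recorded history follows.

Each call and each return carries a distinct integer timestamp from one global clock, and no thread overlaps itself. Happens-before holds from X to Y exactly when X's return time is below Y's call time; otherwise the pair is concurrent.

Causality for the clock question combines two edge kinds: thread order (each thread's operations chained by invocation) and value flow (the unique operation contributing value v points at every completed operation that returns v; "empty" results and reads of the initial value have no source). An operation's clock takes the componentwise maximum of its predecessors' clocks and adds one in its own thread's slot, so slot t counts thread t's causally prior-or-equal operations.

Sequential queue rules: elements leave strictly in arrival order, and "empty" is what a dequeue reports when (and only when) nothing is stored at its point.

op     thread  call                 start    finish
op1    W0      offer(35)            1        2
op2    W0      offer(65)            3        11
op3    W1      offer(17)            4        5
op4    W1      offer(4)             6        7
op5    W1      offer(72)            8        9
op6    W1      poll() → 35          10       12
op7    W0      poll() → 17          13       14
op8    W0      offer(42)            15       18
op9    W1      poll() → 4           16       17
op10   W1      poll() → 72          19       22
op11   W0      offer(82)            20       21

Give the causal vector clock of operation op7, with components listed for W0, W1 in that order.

op3, invoked 4, has no incoming edges; only W1's bump applies → (0, 1)
op1, invoked 1, has no incoming edges; only W0's bump applies → (1, 0)
merge at op4 (invoked 6): VC(op3)=(0, 1), own-thread bump on W1 → (0, 2)
merge at op2 (invoked 3): VC(op1)=(1, 0), own-thread bump on W0 → (2, 0)
merge at op5 (invoked 8): VC(op4)=(0, 2), own-thread bump on W1 → (0, 3)
merge at op7 (invoked 13): VC(op2)=(2, 0), VC(op3)=(0, 1), own-thread bump on W0 → (3, 1)
merge at op6 (invoked 10): VC(op1)=(1, 0), VC(op5)=(0, 3), own-thread bump on W1 → (1, 4)
merge at op8 (invoked 15): VC(op7)=(3, 1), own-thread bump on W0 → (4, 1)
merge at op9 (invoked 16): VC(op4)=(0, 2), VC(op6)=(1, 4), own-thread bump on W1 → (1, 5)
merge at op11 (invoked 20): VC(op8)=(4, 1), own-thread bump on W0 → (5, 1)
merge at op10 (invoked 19): VC(op5)=(0, 3), VC(op9)=(1, 5), own-thread bump on W1 → (1, 6)
target: VC(op7) = (3, 1)

(3, 1)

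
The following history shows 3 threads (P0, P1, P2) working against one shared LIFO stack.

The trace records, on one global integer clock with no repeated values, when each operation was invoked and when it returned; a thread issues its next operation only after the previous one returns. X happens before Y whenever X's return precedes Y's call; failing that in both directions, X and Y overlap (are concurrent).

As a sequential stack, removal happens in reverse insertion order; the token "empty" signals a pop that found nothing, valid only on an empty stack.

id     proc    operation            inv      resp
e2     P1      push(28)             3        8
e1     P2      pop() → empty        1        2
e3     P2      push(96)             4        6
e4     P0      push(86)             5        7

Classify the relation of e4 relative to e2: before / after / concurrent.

concurrent

e4 spans [5,7], e2 spans [3,8]
the intervals overlap in both directions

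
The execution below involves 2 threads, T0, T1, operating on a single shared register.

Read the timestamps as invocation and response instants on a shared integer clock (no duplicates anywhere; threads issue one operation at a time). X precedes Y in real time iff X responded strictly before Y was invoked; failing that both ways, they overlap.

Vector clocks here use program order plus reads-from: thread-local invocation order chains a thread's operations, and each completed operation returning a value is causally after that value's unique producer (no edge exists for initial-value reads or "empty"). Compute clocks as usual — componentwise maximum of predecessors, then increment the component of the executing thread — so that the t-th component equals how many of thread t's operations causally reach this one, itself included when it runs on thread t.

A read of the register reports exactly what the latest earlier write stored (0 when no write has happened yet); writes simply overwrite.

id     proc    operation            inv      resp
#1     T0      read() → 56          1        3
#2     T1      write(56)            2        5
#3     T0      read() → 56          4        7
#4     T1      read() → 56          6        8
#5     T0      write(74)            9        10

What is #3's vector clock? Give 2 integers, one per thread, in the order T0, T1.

(2, 1)

VC(#2, invoked at 2): no causal predecessors; +1 on T1 → (0, 1)
VC(#4, invoked at 6): max of VC(#2)=(0, 1), then +1 on thread T1 → (0, 2)
VC(#1, invoked at 1): max of VC(#2)=(0, 1), then +1 on thread T0 → (1, 1)
VC(#3, invoked at 4): max of VC(#1)=(1, 1), VC(#2)=(0, 1), then +1 on thread T0 → (2, 1)
VC(#5, invoked at 9): max of VC(#3)=(2, 1), then +1 on thread T0 → (3, 1)
target: VC(#3) = (2, 1)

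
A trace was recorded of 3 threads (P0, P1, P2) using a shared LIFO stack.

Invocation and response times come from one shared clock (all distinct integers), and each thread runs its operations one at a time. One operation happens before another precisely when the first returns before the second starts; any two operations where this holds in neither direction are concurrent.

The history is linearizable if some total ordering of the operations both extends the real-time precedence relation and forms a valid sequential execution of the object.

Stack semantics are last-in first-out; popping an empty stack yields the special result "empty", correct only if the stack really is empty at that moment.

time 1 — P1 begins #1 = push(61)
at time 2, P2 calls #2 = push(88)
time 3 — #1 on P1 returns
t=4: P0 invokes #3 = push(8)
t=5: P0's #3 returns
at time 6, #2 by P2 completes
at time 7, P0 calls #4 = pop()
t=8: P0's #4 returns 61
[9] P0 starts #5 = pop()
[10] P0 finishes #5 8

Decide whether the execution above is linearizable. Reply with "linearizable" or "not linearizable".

not linearizable

prefix check: 1..7 passes, 1..8 fails once #4's time-8 response joins
checked exhaustively: 3 real-time-consistent orders of 4 completed operations, zero legal LIFO stack replays
take #1, #2, #3, #4: step 4 already fails, because #4 pop() → 61 cannot occur there
take #1, #3, #2, #4: step 4 already fails, because #4 pop() → 61 cannot occur there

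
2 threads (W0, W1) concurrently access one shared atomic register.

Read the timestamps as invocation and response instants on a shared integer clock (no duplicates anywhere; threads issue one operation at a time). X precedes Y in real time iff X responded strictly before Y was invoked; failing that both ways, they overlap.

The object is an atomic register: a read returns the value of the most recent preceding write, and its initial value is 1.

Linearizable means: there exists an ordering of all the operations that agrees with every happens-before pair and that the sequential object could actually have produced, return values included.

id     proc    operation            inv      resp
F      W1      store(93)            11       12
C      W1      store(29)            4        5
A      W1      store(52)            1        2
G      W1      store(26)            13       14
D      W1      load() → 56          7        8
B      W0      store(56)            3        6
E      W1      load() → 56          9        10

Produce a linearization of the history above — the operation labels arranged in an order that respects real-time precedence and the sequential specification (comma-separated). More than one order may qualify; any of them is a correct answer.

step 1: A store(52) — value 52
step 2: C store(29) — value 29
step 3: B store(56) — value 56
step 4: D load() → 56 — value 56
step 5: E load() → 56 — value 56
step 6: F store(93) — value 93
step 7: G store(26) — value 26

A, C, B, D, E, F, G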